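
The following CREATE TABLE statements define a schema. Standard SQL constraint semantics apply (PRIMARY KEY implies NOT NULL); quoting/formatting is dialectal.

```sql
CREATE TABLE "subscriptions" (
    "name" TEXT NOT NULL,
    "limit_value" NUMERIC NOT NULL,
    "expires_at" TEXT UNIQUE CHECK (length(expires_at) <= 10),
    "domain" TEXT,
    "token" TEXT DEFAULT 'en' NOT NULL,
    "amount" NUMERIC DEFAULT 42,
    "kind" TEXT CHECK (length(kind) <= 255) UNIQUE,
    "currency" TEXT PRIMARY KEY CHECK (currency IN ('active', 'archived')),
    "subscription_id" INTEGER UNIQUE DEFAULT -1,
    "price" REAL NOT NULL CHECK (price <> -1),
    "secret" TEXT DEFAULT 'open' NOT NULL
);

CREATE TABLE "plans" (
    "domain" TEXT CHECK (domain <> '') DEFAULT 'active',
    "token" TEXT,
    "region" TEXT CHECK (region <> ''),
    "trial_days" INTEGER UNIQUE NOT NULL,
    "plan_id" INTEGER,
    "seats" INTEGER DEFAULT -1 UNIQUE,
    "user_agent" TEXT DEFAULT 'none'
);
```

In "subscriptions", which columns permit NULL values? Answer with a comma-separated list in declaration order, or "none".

expires_at, domain, amount, kind, subscription_id

- name: declared NOT NULL → not nullable.
- limit_value: declared NOT NULL → not nullable.
- expires_at: CHECK does not forbid NULL (a CHECK constraint passes when its expression is NULL) → nullable.
- domain: no NOT NULL constraint applies → nullable.
- token: declared NOT NULL → not nullable.
- amount: DEFAULT only fills an omitted column; an explicit NULL is still allowed → nullable.
- kind: CHECK does not forbid NULL (a CHECK constraint passes when its expression is NULL) → nullable.
- currency: part of the PRIMARY KEY, which implies NOT NULL → not nullable.
- subscription_id: UNIQUE does not imply NOT NULL → nullable.
- price: declared NOT NULL → not nullable.
- secret: declared NOT NULL → not nullable.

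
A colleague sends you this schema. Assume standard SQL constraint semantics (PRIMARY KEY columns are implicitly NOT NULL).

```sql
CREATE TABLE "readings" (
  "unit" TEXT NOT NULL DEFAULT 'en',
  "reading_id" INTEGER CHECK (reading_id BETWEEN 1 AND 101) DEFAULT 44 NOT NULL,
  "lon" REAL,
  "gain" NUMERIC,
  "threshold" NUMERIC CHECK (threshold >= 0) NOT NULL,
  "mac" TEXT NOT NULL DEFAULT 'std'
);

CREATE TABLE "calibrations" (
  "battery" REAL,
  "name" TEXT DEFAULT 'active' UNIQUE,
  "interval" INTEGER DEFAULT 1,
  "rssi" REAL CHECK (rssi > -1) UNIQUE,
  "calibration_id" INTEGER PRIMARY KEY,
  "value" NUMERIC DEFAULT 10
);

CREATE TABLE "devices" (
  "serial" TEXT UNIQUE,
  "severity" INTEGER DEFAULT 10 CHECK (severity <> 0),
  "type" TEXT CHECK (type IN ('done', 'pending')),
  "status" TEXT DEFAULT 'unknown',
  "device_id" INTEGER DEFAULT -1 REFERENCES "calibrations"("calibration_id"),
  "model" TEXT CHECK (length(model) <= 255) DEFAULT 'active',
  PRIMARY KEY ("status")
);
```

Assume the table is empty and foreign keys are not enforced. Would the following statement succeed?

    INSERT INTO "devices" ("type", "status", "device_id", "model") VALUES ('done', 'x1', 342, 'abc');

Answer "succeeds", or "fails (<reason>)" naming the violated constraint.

succeeds

NOT NULL columns: status is supplied.
CHECK constraints: 'done' satisfies (type IN ('done', 'pending')); 'abc' satisfies (length(model) <= 255).
No constraint is violated.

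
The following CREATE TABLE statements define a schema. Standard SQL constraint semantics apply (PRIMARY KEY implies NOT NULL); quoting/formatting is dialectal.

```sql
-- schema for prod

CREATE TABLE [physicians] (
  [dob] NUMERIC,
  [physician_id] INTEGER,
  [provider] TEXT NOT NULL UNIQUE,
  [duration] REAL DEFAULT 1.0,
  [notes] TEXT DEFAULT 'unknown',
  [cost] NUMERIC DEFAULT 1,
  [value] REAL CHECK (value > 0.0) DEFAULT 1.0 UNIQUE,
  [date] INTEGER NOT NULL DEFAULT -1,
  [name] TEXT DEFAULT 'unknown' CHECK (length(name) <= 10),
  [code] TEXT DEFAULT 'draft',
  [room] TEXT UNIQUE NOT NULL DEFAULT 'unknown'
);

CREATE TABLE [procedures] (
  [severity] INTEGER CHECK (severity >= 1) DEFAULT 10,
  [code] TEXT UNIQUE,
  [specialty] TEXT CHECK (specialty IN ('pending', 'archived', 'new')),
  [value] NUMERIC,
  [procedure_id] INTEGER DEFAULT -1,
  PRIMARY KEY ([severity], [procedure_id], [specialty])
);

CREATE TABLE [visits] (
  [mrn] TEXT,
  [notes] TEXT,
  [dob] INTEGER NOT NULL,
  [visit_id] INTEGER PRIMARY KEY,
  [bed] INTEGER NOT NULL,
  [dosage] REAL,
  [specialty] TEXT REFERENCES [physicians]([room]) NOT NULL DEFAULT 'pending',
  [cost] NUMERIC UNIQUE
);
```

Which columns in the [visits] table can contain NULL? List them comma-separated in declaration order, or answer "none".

mrn, notes, dosage, cost

- mrn: no NOT NULL constraint applies → nullable.
- notes: no NOT NULL constraint applies → nullable.
- dob: declared NOT NULL → not nullable.
- visit_id: part of the PRIMARY KEY, which implies NOT NULL → not nullable.
- bed: declared NOT NULL → not nullable.
- dosage: no NOT NULL constraint applies → nullable.
- specialty: declared NOT NULL → not nullable.
- cost: UNIQUE does not imply NOT NULL → nullable.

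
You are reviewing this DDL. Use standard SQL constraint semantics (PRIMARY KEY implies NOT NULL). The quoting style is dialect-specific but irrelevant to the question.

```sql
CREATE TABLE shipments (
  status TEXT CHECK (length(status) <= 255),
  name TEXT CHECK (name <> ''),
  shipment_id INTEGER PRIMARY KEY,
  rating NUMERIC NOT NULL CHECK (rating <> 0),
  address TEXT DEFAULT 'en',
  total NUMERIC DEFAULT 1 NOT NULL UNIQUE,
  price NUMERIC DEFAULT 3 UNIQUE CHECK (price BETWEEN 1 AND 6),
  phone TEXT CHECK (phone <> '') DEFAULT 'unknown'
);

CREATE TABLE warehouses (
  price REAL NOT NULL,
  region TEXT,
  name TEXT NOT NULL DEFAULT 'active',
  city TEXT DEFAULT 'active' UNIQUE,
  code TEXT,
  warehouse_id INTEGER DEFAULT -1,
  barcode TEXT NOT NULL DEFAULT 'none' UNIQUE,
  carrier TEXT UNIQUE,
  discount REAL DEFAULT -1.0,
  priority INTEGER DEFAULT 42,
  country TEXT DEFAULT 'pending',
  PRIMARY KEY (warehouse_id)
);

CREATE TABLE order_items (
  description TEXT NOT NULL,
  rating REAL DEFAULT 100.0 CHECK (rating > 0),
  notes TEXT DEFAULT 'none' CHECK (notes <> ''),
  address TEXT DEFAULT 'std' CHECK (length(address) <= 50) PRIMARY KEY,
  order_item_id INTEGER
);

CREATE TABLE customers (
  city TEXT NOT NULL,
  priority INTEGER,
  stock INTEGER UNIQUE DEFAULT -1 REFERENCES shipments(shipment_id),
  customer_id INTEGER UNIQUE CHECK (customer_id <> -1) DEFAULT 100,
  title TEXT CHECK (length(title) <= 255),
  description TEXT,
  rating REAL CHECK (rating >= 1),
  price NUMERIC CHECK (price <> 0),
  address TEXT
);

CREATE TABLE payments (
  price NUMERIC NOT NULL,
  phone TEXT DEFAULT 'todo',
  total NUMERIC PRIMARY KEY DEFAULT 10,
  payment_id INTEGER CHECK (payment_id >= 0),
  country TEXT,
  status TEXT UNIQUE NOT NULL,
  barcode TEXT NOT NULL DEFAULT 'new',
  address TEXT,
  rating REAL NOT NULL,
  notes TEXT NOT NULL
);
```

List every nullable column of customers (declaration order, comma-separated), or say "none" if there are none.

- city: declared NOT NULL → not nullable.
- priority: no NOT NULL constraint applies → nullable.
- stock: a foreign key column may be NULL unless separately constrained → nullable.
- customer_id: CHECK does not forbid NULL (a CHECK constraint passes when its expression is NULL) → nullable.
- title: CHECK does not forbid NULL (a CHECK constraint passes when its expression is NULL) → nullable.
- description: no NOT NULL constraint applies → nullable.
- rating: CHECK does not forbid NULL (a CHECK constraint passes when its expression is NULL) → nullable.
- price: CHECK does not forbid NULL (a CHECK constraint passes when its expression is NULL) → nullable.
- address: no NOT NULL constraint applies → nullable.

priority, stock, customer_id, title, description, rating, price, address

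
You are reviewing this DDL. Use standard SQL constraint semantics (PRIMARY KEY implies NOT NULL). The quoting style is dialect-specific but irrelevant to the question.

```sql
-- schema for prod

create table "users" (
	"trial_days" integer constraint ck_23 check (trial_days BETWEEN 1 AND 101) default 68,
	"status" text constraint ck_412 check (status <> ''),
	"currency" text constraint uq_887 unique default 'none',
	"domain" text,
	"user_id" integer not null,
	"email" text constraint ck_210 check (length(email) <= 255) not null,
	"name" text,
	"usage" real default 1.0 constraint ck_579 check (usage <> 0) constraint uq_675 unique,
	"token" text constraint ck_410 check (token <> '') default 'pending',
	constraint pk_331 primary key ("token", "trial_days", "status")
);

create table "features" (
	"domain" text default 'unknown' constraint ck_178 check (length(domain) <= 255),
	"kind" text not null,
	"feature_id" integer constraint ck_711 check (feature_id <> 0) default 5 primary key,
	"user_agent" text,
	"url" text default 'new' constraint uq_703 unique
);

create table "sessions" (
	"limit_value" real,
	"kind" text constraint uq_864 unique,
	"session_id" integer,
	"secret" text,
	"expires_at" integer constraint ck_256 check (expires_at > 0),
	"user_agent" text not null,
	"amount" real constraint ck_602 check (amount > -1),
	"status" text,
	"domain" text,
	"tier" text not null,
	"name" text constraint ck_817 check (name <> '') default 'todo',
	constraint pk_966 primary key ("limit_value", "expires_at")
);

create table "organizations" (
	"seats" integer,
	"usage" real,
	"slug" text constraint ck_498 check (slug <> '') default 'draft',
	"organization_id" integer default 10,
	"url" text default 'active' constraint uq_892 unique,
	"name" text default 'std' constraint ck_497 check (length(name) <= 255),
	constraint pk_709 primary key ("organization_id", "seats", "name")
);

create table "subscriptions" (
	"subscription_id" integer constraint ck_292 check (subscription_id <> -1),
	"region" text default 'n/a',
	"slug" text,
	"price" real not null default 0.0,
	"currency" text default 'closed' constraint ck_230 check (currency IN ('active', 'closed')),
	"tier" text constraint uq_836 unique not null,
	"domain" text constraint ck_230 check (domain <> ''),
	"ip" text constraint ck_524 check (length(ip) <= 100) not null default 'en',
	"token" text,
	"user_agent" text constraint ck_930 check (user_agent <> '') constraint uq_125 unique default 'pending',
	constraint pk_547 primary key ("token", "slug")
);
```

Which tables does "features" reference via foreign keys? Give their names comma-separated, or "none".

none

No column in features has a REFERENCES clause.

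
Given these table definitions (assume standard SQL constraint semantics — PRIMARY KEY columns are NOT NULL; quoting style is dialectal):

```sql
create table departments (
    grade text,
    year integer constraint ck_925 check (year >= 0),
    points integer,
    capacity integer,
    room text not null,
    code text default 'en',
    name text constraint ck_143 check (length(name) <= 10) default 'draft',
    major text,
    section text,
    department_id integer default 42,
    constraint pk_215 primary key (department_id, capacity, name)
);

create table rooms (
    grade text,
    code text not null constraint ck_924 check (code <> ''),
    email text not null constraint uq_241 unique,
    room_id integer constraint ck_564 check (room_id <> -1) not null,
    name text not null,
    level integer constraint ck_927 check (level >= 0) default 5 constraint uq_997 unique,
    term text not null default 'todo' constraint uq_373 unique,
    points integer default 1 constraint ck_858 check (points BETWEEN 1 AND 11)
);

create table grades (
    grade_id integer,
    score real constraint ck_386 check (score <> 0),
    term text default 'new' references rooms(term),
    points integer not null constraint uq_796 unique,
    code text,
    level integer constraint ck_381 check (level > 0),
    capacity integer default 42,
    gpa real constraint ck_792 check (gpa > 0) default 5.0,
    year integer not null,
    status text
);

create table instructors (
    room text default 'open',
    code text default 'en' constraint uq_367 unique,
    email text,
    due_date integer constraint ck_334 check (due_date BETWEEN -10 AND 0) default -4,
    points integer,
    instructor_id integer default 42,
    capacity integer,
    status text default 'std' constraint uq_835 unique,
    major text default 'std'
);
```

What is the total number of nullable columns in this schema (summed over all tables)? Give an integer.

26

departments: 6 nullable (grade, year, points, code, major, section — PK (department_id, capacity, name) and explicit NOT NULL columns excluded).
rooms: 3 nullable (grade, level, points — PK none and explicit NOT NULL columns excluded).
grades: 8 nullable (grade_id, score, term, code, level, capacity, gpa, status — PK none and explicit NOT NULL columns excluded).
instructors: 9 nullable (room, code, email, due_date, points, instructor_id, capacity, status, major — PK none and explicit NOT NULL columns excluded).
Total: 6 + 3 + 8 + 9 = 26.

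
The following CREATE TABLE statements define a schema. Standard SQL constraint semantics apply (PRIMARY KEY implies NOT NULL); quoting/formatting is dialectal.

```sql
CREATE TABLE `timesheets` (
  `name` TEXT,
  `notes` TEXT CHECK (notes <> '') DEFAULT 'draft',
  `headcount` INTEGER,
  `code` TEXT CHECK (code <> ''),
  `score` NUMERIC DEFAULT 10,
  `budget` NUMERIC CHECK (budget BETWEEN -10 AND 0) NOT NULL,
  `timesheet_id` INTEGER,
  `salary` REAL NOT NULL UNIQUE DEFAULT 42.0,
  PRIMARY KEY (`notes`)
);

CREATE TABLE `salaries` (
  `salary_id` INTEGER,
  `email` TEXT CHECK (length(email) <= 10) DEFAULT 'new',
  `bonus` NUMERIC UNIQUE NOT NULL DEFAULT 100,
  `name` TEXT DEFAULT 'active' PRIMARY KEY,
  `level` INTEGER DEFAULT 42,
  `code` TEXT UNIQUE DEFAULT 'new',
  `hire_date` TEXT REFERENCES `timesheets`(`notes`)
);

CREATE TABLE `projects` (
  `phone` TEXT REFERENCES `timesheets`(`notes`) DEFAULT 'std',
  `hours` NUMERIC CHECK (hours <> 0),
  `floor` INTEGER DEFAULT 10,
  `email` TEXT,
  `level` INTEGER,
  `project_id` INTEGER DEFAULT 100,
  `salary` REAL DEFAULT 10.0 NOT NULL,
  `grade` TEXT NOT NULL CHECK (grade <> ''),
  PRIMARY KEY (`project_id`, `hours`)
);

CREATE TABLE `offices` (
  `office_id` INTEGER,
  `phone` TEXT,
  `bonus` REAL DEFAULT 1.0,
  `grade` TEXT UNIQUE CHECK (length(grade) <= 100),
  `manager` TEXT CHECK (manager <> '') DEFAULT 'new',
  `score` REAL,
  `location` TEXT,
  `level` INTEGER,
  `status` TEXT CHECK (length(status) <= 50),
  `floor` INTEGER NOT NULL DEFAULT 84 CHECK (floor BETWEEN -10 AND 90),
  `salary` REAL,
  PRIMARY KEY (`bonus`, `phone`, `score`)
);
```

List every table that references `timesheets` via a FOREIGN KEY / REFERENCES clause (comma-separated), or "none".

- salaries.hire_date references timesheets(notes).
- projects.phone references timesheets(notes).

salaries, projects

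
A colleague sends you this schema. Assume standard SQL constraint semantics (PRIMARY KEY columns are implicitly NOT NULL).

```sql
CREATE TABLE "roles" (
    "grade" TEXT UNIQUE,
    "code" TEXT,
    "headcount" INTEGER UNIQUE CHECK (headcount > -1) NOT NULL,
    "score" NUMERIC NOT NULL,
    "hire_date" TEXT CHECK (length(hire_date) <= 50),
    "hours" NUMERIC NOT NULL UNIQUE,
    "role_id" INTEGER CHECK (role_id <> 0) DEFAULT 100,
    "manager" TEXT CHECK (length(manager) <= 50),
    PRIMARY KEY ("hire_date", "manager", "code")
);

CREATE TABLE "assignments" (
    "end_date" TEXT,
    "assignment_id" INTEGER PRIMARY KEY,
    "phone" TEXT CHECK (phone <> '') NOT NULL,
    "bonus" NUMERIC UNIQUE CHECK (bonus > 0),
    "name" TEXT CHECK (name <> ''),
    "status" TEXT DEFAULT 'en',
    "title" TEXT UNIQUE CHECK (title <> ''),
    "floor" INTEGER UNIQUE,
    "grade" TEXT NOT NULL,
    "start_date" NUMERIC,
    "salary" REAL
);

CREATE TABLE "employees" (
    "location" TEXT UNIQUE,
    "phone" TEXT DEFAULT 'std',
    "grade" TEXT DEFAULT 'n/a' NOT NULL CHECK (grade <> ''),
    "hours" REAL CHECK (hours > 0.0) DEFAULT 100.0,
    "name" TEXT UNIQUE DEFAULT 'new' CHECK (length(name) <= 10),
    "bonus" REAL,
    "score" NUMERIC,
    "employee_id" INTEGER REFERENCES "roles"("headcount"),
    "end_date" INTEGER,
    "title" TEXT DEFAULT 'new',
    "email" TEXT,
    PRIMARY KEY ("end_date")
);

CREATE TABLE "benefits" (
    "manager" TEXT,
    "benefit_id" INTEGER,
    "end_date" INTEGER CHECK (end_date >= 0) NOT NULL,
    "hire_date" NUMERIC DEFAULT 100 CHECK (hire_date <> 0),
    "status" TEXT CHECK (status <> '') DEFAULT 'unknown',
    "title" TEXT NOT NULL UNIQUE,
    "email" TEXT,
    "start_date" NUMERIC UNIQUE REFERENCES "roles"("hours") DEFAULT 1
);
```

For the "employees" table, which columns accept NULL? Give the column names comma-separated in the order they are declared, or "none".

location, phone, hours, name, bonus, score, employee_id, title, email

- location: UNIQUE does not imply NOT NULL → nullable.
- phone: DEFAULT only fills an omitted column; an explicit NULL is still allowed → nullable.
- grade: declared NOT NULL → not nullable.
- hours: CHECK does not forbid NULL (a CHECK constraint passes when its expression is NULL) → nullable.
- name: CHECK does not forbid NULL (a CHECK constraint passes when its expression is NULL) → nullable.
- bonus: no NOT NULL constraint applies → nullable.
- score: no NOT NULL constraint applies → nullable.
- employee_id: a foreign key column may be NULL unless separately constrained → nullable.
- end_date: part of the PRIMARY KEY, which implies NOT NULL → not nullable.
- title: DEFAULT only fills an omitted column; an explicit NULL is still allowed → nullable.
- email: no NOT NULL constraint applies → nullable.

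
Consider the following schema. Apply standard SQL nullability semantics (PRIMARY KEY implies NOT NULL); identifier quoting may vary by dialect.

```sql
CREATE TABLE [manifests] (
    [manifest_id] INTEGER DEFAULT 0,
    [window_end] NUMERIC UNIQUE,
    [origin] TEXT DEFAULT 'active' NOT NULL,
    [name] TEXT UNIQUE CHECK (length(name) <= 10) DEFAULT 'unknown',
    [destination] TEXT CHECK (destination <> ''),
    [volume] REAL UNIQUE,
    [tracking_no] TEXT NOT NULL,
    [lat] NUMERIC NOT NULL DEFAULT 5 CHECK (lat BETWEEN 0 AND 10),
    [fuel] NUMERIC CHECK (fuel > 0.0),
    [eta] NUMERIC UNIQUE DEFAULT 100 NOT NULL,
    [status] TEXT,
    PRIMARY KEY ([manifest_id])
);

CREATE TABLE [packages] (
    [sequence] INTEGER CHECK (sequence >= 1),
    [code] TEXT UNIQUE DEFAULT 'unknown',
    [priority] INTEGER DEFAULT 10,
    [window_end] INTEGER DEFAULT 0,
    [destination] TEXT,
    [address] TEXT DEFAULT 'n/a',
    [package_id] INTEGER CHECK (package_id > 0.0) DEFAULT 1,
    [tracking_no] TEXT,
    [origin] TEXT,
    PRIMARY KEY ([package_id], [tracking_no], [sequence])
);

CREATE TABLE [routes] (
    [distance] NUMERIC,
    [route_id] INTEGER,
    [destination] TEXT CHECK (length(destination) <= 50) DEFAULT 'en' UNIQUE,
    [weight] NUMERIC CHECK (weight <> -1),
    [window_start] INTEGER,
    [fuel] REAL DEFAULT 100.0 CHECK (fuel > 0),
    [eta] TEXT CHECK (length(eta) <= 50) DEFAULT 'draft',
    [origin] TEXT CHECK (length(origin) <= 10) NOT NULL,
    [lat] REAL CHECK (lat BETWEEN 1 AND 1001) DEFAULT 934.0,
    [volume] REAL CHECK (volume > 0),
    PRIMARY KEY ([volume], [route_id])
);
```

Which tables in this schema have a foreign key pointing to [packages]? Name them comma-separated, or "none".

No REFERENCES clause anywhere in the schema names packages.

none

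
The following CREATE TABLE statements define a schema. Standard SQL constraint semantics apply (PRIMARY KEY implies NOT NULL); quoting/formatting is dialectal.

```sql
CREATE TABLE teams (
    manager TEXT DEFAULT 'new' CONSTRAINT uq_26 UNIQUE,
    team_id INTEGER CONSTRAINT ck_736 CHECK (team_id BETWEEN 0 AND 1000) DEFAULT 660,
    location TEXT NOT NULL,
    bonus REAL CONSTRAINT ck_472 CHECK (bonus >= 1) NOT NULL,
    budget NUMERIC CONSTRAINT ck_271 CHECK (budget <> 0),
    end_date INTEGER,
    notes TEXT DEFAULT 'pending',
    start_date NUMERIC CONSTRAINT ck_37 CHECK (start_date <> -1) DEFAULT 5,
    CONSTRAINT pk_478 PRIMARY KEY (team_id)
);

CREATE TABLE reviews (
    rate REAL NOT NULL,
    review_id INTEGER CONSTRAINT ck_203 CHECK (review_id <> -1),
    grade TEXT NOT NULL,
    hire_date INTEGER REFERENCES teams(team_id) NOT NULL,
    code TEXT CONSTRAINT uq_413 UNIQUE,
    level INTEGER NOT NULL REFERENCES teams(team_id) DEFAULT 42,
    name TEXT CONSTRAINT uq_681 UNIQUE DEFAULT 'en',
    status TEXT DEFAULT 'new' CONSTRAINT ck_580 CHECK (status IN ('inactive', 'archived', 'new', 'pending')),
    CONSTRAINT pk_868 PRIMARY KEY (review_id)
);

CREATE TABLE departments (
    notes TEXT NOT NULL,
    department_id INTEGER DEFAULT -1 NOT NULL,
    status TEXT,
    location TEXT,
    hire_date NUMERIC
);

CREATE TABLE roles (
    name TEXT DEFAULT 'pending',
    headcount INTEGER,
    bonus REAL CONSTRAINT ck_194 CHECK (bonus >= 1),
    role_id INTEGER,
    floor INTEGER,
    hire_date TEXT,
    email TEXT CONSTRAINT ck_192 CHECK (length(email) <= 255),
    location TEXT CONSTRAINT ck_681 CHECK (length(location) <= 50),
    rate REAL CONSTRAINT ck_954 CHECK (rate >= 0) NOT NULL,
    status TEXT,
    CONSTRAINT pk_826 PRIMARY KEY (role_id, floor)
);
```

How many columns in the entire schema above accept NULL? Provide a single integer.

teams: 5 nullable (manager, budget, end_date, notes, start_date — PK (team_id) and explicit NOT NULL columns excluded).
reviews: 3 nullable (code, name, status — PK (review_id) and explicit NOT NULL columns excluded).
departments: 3 nullable (status, location, hire_date — PK none and explicit NOT NULL columns excluded).
roles: 7 nullable (name, headcount, bonus, hire_date, email, location, status — PK (role_id, floor) and explicit NOT NULL columns excluded).
Total: 5 + 3 + 3 + 7 = 18.

18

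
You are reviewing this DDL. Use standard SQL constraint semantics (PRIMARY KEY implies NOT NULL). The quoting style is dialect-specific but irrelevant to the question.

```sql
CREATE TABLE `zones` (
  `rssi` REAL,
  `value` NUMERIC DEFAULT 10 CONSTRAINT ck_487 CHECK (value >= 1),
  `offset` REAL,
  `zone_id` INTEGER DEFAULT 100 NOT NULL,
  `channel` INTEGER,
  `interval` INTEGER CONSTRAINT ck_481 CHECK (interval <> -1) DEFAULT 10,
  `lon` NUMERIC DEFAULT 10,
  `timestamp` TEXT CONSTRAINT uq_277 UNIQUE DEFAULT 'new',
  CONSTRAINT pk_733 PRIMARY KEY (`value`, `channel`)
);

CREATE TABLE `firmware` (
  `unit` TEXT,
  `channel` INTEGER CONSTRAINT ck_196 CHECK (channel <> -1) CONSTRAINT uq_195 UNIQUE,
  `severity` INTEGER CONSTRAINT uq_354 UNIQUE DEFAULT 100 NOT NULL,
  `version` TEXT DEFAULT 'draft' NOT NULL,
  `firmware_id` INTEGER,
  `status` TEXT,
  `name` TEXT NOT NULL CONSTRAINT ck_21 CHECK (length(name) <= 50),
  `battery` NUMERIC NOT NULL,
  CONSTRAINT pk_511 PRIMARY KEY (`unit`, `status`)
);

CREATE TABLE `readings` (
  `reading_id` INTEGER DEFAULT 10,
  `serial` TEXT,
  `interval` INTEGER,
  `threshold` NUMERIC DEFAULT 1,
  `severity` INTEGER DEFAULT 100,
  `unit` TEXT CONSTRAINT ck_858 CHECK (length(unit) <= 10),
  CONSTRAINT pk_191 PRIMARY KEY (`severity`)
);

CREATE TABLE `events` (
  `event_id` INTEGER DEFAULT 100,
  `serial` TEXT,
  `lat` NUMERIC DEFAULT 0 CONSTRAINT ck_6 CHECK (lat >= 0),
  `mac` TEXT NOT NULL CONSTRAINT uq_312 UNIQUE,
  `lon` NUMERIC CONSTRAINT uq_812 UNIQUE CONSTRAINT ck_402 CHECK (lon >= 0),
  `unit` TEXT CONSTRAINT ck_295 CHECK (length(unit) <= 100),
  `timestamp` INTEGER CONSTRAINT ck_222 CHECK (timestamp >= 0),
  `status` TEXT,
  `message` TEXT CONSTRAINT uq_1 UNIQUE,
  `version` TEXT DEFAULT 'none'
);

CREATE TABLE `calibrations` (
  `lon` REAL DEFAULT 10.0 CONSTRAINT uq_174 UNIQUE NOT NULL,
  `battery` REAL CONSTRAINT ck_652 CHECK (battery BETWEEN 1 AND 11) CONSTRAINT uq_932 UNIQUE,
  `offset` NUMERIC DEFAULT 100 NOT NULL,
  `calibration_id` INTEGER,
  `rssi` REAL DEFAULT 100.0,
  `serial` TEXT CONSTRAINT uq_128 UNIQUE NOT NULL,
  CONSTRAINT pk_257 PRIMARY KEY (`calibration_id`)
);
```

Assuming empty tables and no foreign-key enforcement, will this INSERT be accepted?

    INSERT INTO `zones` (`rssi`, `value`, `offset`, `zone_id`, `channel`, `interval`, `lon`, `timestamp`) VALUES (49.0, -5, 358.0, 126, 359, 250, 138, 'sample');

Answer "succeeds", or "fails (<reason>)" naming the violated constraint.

fails (CHECK on value)

The value -5 for value violates CHECK (value >= 1).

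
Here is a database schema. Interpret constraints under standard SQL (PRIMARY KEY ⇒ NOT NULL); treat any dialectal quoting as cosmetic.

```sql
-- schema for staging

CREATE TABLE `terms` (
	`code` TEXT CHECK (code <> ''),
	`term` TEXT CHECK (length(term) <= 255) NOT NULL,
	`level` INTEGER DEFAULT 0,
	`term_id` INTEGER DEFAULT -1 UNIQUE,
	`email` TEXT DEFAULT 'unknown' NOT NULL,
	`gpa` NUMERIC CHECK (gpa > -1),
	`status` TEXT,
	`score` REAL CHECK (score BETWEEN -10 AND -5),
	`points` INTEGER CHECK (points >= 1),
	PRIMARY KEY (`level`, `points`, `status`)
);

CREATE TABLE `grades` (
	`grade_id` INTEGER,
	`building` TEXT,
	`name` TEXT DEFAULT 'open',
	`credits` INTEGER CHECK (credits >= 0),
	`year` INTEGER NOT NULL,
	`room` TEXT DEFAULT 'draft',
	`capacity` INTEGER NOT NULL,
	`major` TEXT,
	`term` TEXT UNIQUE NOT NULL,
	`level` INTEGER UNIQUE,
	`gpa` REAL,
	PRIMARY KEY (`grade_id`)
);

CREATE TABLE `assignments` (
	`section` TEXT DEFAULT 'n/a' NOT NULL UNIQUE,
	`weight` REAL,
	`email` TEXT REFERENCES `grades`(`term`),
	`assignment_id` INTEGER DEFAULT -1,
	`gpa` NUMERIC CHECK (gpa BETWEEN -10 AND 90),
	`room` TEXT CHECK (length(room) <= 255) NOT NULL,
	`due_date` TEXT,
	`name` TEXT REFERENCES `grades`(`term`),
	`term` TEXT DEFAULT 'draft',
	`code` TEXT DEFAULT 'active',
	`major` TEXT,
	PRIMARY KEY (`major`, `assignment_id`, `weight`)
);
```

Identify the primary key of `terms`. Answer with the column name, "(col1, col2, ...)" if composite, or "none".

A table-level PRIMARY KEY clause names 3 columns: level, points, status.
This is a composite key — the combination is unique, not each column individually.

(level, points, status)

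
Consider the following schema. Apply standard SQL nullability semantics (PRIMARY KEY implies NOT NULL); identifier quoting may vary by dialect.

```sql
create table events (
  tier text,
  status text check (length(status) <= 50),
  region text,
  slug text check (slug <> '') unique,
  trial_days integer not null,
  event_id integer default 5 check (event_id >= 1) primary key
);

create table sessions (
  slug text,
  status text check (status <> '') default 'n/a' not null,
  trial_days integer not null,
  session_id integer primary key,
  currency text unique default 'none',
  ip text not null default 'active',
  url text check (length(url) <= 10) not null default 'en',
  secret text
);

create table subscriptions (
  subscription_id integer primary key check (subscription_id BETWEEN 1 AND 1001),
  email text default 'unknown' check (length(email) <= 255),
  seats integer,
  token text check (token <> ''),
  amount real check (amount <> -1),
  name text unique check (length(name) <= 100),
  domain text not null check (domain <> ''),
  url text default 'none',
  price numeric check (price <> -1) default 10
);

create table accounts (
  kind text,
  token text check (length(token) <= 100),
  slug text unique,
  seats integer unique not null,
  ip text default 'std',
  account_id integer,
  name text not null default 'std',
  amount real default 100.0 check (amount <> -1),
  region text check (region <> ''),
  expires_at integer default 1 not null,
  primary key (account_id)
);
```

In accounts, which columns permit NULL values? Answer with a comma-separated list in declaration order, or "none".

kind, token, slug, ip, amount, region

- kind: no NOT NULL constraint applies → nullable.
- token: CHECK does not forbid NULL (a CHECK constraint passes when its expression is NULL) → nullable.
- slug: UNIQUE does not imply NOT NULL → nullable.
- seats: declared NOT NULL → not nullable.
- ip: DEFAULT only fills an omitted column; an explicit NULL is still allowed → nullable.
- account_id: part of the PRIMARY KEY, which implies NOT NULL → not nullable.
- name: declared NOT NULL → not nullable.
- amount: CHECK does not forbid NULL (a CHECK constraint passes when its expression is NULL) → nullable.
- region: CHECK does not forbid NULL (a CHECK constraint passes when its expression is NULL) → nullable.
- expires_at: declared NOT NULL → not nullable.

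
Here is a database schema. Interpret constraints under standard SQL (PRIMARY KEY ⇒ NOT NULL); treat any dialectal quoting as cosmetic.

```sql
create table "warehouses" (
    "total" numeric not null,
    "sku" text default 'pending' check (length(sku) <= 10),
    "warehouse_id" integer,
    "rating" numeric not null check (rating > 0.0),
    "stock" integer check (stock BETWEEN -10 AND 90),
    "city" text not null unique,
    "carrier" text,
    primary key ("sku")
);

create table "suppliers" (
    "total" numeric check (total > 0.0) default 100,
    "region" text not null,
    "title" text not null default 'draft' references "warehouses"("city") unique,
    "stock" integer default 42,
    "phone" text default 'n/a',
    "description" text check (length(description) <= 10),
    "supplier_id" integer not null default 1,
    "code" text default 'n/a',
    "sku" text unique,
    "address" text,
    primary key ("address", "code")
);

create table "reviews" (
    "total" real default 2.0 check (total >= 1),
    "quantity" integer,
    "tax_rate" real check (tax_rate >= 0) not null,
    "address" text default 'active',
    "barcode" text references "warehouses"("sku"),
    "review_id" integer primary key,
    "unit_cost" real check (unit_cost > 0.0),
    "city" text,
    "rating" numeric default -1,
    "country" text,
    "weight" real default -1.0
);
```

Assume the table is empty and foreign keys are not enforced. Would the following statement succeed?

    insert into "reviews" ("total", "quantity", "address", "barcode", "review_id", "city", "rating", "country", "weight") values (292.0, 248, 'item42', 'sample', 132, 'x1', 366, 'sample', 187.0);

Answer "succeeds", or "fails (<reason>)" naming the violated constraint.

fails (NOT NULL on tax_rate)

tax_rate is omitted from the column list and has no DEFAULT, so it would receive NULL.
But tax_rate is declared NOT NULL.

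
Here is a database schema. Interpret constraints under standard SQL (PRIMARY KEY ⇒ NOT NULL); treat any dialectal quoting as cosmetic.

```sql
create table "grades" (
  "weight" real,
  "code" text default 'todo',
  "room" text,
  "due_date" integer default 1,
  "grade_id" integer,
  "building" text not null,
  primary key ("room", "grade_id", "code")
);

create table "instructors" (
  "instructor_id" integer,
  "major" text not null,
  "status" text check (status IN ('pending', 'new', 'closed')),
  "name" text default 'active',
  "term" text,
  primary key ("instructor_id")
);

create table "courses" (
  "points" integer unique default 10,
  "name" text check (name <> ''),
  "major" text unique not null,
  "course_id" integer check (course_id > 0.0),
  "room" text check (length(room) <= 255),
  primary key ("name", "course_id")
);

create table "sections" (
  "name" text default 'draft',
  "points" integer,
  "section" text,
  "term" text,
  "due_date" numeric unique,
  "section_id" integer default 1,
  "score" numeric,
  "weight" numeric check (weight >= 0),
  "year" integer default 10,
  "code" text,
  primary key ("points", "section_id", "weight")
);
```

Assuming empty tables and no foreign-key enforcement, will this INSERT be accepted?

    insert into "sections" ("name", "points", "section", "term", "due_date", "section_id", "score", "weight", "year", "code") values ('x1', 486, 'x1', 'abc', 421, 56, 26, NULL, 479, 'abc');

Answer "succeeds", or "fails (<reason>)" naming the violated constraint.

fails (NOT NULL on weight)

weight is explicitly set to NULL, but weight is part of the PRIMARY KEY (implied NOT NULL).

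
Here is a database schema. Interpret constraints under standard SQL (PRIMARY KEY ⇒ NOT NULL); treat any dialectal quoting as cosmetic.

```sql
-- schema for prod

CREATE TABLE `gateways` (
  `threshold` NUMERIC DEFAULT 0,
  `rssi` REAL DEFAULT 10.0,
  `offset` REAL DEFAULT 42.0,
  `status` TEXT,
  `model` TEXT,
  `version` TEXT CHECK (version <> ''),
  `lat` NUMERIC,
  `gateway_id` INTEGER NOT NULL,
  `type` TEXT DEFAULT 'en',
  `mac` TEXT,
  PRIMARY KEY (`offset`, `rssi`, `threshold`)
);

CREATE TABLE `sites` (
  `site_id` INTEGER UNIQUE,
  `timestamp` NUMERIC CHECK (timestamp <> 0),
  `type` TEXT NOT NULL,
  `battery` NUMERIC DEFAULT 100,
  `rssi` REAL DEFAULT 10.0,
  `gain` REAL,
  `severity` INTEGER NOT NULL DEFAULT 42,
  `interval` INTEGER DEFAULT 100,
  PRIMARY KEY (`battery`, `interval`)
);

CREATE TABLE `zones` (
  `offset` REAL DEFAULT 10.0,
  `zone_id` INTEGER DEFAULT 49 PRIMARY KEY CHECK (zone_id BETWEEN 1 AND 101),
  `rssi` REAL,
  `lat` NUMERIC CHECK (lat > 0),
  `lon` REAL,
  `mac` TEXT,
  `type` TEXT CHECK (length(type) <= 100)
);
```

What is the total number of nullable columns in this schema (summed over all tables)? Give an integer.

16

gateways: 6 nullable (status, model, version, lat, type, mac — PK (offset, rssi, threshold) and explicit NOT NULL columns excluded).
sites: 4 nullable (site_id, timestamp, rssi, gain — PK (battery, interval) and explicit NOT NULL columns excluded).
zones: 6 nullable (offset, rssi, lat, lon, mac, type — PK (zone_id) and explicit NOT NULL columns excluded).
Total: 6 + 4 + 6 = 16.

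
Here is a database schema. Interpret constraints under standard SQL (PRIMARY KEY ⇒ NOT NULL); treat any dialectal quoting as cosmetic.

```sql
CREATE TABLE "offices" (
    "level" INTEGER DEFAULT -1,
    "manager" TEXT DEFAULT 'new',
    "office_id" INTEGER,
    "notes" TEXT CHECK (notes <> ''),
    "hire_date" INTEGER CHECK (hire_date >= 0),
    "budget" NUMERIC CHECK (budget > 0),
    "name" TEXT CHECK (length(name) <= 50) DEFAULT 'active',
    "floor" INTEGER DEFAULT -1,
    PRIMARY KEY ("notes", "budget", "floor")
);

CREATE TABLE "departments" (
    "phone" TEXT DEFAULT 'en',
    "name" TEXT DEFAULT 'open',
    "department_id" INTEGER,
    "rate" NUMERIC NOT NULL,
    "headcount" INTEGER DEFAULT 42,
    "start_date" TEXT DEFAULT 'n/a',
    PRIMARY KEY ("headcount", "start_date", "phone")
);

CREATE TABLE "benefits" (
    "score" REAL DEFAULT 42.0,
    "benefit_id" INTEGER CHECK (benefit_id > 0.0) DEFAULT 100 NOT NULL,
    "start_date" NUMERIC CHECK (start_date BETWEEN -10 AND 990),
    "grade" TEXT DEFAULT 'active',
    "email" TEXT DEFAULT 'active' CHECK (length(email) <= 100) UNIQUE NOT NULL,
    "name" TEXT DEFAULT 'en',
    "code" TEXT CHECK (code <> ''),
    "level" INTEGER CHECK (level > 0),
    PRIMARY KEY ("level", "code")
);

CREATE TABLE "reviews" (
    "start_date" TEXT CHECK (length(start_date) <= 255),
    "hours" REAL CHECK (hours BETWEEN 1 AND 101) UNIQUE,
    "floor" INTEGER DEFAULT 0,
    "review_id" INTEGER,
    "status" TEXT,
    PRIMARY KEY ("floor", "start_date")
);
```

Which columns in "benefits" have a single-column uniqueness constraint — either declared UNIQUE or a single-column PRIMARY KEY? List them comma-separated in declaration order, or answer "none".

email

- score: no UNIQUE or single-column PK constraint.
- benefit_id: no UNIQUE or single-column PK constraint.
- start_date: no UNIQUE or single-column PK constraint.
- grade: no UNIQUE or single-column PK constraint.
- email: declared UNIQUE → unique.
- name: no UNIQUE or single-column PK constraint.
- code: part of a composite PRIMARY KEY — only the tuple is unique, not this column on its own.
- level: part of a composite PRIMARY KEY — only the tuple is unique, not this column on its own.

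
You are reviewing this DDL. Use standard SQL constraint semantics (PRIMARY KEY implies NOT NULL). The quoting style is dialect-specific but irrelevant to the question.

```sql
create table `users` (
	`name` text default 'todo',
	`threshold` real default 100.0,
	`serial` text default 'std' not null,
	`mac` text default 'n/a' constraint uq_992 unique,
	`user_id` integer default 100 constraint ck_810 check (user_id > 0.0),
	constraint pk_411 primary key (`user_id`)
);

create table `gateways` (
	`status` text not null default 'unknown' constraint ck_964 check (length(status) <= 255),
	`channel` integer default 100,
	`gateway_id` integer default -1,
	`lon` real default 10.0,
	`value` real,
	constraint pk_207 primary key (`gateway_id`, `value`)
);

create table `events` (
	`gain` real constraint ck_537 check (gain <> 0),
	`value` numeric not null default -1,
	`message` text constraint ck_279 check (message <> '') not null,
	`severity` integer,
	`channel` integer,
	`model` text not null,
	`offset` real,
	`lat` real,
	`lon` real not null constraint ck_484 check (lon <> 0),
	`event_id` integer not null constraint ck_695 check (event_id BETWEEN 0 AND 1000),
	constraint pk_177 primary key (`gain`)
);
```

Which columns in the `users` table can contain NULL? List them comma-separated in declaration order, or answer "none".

name, threshold, mac

- name: DEFAULT only fills an omitted column; an explicit NULL is still allowed → nullable.
- threshold: DEFAULT only fills an omitted column; an explicit NULL is still allowed → nullable.
- serial: declared NOT NULL → not nullable.
- mac: UNIQUE does not imply NOT NULL → nullable.
- user_id: part of the PRIMARY KEY, which implies NOT NULL → not nullable.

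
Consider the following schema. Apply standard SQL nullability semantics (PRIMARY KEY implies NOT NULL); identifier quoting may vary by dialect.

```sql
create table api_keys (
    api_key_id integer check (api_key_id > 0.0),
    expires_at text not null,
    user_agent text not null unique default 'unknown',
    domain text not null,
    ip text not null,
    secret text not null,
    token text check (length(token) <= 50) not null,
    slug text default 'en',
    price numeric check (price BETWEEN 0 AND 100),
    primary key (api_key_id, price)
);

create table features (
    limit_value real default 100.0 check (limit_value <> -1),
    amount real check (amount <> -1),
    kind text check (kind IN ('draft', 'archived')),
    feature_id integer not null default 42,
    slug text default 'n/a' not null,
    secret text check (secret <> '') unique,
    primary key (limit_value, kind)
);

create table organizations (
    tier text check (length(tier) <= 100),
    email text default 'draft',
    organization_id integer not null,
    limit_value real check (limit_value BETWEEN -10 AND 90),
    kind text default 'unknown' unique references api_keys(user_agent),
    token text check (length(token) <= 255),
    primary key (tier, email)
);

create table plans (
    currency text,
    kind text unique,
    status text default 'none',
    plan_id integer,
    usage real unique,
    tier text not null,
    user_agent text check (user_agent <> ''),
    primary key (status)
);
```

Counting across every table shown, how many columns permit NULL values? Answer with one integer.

11

api_keys: 1 nullable (slug — PK (api_key_id, price) and explicit NOT NULL columns excluded).
features: 2 nullable (amount, secret — PK (limit_value, kind) and explicit NOT NULL columns excluded).
organizations: 3 nullable (limit_value, kind, token — PK (tier, email) and explicit NOT NULL columns excluded).
plans: 5 nullable (currency, kind, plan_id, usage, user_agent — PK (status) and explicit NOT NULL columns excluded).
Total: 1 + 2 + 3 + 5 = 11.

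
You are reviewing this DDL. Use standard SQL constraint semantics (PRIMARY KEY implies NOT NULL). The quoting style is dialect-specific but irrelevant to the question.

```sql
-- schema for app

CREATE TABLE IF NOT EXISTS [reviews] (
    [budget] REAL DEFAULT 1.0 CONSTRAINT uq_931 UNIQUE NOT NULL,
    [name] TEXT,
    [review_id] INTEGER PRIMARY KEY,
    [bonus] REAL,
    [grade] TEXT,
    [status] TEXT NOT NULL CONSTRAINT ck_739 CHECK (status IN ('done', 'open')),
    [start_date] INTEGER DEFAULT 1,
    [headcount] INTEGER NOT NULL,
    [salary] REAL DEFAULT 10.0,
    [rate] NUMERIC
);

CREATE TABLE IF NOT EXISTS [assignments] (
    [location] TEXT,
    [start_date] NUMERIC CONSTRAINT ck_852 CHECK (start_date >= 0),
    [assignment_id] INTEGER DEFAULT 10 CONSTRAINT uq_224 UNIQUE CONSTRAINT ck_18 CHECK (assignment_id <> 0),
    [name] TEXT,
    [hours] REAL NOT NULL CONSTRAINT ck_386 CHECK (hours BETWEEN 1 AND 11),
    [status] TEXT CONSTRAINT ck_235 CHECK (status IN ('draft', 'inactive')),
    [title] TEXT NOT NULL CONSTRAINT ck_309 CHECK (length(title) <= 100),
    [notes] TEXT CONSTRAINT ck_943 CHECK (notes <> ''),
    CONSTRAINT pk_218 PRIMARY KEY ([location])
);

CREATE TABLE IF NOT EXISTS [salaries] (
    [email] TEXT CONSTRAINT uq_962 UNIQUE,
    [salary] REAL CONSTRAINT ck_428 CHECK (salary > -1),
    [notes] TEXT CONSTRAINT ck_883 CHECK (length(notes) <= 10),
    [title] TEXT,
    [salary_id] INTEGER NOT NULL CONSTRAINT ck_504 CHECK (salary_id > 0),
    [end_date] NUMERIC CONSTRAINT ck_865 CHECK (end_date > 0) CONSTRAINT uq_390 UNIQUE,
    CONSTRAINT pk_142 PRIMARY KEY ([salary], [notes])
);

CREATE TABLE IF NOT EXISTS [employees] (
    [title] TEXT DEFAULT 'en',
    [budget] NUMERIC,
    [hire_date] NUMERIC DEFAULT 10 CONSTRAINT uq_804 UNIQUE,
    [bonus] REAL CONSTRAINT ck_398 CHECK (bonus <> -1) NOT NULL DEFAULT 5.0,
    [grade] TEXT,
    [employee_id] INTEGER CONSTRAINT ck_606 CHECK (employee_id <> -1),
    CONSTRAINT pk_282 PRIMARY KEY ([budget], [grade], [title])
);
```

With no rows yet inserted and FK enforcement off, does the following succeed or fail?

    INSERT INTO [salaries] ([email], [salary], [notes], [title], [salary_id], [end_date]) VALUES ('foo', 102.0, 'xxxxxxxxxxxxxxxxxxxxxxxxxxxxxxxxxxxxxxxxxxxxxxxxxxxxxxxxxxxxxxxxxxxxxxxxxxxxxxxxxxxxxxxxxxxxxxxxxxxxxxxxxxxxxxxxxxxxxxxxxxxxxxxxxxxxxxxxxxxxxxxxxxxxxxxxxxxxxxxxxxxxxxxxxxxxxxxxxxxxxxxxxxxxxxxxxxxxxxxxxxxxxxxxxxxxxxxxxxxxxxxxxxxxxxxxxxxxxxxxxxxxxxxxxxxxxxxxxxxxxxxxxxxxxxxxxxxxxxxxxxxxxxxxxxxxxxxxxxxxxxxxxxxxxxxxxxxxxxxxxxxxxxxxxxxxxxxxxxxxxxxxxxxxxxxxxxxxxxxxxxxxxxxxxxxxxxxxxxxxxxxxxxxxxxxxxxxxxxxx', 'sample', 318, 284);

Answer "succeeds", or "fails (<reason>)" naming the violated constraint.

The value 'xxxxxxxxxxxxxxxxxxxxxxxxxxxxxxxxxxxxxxxxxxxxxxxxxxxxxxxxxxxxxxxxxxxxxxxxxxxxxxxxxxxxxxxxxxxxxxxxxxxxxxxxxxxxxxxxxxxxxxxxxxxxxxxxxxxxxxxxxxxxxxxxxxxxxxxxxxxxxxxxxxxxxxxxxxxxxxxxxxxxxxxxxxxxxxxxxxxxxxxxxxxxxxxxxxxxxxxxxxxxxxxxxxxxxxxxxxxxxxxxxxxxxxxxxxxxxxxxxxxxxxxxxxxxxxxxxxxxxxxxxxxxxxxxxxxxxxxxxxxxxxxxxxxxxxxxxxxxxxxxxxxxxxxxxxxxxxxxxxxxxxxxxxxxxxxxxxxxxxxxxxxxxxxxxxxxxxxxxxxxxxxxxxxxxxxxxxxxxxxx' for notes violates CHECK (length(notes) <= 10).

fails (CHECK on notes)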